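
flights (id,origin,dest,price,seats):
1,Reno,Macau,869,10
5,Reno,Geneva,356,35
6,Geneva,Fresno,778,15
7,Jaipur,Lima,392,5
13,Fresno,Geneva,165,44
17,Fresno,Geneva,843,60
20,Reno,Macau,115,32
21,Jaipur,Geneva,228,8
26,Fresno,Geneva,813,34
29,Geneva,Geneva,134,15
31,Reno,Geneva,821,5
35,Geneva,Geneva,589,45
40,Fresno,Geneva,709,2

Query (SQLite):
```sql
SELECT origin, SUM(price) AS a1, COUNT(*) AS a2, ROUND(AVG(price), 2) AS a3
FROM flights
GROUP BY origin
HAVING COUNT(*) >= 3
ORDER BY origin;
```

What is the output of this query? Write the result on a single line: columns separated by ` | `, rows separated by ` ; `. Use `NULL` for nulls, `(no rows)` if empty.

Group flights by origin.
Per group compute: SUM(price), COUNT(*), ROUND(AVG(price), 2).
HAVING: drop groups with fewer than 3 rows.
  Fresno: ids {13, 17, 26, 40} → SUM(price)=2530, COUNT(*)=4, ROUND(AVG(price), 2)=632.5
  Geneva: ids {6, 29, 35} → SUM(price)=1501, COUNT(*)=3, ROUND(AVG(price), 2)=500.33
  Jaipur: ids {7, 21} → SUM(price)=620, COUNT(*)=2, ROUND(AVG(price), 2)=310
  Reno: ids {1, 5, 20, 31} → SUM(price)=2161, COUNT(*)=4, ROUND(AVG(price), 2)=540.25

Fresno | 2530 | 4 | 632.5 ; Geneva | 1501 | 3 | 500.33 ; Reno | 2161 | 4 | 540.25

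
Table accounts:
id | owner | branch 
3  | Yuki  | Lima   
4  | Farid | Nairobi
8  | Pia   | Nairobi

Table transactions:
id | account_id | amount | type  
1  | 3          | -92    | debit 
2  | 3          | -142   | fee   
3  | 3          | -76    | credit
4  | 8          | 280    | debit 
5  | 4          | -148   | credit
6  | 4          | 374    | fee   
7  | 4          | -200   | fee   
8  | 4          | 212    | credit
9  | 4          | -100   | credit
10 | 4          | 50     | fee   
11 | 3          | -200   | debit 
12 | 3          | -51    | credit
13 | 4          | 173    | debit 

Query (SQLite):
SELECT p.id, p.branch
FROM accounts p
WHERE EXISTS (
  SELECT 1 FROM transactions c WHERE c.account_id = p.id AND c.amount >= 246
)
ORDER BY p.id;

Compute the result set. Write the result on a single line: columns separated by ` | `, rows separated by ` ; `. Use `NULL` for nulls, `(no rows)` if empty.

4 | Nairobi ; 8 | Nairobi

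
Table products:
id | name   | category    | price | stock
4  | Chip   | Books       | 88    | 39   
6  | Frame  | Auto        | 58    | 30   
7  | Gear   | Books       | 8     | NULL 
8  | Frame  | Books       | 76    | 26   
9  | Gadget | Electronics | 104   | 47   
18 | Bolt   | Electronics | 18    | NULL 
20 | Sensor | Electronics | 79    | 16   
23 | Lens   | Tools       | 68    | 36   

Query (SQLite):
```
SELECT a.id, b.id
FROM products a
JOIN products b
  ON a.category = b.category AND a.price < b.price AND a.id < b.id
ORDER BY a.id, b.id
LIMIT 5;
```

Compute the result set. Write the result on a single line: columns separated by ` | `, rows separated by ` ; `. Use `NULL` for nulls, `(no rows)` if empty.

Pairs (a,b) with same category, a.price < b.price, a.id < b.id.
category groups: Auto:{6} Books:{4,7,8} Electronics:{9,18,20} Tools:{23}
Ordered by (a.id, b.id); first 5.

7 | 8 ; 18 | 20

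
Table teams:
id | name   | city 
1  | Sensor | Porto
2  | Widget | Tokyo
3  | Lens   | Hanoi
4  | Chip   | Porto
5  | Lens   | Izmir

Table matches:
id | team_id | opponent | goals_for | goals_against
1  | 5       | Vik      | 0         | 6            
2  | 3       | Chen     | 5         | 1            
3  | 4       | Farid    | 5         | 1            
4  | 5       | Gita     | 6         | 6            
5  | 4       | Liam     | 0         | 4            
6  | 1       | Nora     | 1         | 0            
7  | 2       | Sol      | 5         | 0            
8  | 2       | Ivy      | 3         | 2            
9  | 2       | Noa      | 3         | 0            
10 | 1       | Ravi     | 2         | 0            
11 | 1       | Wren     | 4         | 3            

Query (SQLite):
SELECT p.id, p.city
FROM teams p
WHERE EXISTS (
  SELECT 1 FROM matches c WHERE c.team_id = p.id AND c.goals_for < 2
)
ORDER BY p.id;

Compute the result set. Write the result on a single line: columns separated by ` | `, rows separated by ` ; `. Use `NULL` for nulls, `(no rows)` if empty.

1 | Porto ; 4 | Porto ; 5 | Izmir

For each teams row, check whether any matches with matching team_id has goals_for < 2.
Keep rows where that is true.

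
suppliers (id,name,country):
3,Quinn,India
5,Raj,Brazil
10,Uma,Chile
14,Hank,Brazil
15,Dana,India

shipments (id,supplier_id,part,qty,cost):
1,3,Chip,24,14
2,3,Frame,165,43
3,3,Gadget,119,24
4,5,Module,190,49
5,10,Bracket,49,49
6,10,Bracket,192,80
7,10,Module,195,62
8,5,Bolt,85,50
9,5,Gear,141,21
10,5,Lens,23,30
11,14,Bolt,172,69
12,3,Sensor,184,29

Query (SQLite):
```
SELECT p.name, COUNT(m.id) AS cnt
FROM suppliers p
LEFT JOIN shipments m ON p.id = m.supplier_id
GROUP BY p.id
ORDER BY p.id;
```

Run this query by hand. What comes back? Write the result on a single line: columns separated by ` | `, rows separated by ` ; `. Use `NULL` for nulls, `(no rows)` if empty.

Quinn | 4 ; Raj | 4 ; Uma | 3 ; Hank | 1 ; Dana | 0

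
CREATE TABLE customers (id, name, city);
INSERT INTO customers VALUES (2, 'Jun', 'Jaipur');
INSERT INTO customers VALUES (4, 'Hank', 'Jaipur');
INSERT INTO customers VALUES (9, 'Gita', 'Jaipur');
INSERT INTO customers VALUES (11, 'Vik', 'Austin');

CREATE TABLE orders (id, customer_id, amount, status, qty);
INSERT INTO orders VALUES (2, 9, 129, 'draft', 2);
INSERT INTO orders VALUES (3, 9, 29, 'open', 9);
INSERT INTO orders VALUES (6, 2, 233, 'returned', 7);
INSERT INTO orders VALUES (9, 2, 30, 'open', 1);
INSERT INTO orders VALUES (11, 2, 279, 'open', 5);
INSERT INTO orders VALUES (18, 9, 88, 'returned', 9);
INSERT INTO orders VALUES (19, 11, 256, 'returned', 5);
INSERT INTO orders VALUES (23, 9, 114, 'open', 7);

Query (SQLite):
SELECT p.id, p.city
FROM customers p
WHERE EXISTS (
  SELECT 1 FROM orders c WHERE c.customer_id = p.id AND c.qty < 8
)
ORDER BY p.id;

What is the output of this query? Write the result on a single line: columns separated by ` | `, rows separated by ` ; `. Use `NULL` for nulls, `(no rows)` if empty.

2 | Jaipur ; 9 | Jaipur ; 11 | Austin

For each customers row, check whether any orders with matching customer_id has qty < 8.
Keep rows where that is true.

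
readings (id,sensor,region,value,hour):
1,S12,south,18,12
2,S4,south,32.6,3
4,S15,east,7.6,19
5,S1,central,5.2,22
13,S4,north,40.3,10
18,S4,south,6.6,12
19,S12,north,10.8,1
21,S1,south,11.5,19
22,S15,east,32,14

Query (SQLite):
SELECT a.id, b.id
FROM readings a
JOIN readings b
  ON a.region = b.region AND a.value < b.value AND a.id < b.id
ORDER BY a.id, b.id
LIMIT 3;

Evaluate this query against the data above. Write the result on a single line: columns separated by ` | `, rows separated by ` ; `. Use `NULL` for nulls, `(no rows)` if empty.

1 | 2 ; 4 | 22 ; 18 | 21

Pairs (a,b) with same region, a.value < b.value, a.id < b.id.
region groups: central:{5} east:{4,22} north:{13,19} south:{1,2,18,21}
Ordered by (a.id, b.id); first 3.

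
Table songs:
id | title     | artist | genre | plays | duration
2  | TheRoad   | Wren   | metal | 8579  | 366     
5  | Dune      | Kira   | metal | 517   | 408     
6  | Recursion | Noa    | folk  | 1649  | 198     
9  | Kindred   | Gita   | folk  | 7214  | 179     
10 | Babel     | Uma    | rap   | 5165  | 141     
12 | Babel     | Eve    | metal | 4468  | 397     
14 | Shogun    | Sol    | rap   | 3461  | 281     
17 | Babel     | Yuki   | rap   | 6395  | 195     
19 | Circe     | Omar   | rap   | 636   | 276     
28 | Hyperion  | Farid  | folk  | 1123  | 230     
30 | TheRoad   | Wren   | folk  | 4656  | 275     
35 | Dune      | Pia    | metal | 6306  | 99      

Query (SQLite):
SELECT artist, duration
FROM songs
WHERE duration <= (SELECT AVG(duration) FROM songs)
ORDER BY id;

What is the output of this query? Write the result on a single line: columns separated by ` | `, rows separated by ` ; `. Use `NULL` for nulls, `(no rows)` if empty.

Scalar subquery: AVG(duration) over all songs rows = 253.75.
Keep rows where duration <= that value.

Noa | 198 ; Gita | 179 ; Uma | 141 ; Yuki | 195 ; Farid | 230 ; Pia | 99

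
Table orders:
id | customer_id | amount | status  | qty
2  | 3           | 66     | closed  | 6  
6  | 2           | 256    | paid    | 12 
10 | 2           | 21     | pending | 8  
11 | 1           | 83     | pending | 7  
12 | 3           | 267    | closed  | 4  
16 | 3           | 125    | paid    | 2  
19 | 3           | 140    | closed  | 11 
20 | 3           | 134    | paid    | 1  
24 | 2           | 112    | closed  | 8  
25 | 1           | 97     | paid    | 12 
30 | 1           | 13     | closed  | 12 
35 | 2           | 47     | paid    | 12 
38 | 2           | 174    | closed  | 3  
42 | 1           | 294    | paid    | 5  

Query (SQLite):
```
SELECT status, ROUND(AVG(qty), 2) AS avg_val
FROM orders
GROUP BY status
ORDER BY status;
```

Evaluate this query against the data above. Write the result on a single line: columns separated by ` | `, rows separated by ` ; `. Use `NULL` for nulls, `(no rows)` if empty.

closed | 7.33 ; paid | 7.33 ; pending | 7.5

Partition orders by status; compute ROUND(AVG(qty), 2) within each group.
  closed: ids {2, 12, 19, 24, 30, 38} → ROUND(AVG(qty), 2)=7.33
  paid: ids {6, 16, 20, 25, 35, 42} → ROUND(AVG(qty), 2)=7.33
  pending: ids {10, 11} → ROUND(AVG(qty), 2)=7.5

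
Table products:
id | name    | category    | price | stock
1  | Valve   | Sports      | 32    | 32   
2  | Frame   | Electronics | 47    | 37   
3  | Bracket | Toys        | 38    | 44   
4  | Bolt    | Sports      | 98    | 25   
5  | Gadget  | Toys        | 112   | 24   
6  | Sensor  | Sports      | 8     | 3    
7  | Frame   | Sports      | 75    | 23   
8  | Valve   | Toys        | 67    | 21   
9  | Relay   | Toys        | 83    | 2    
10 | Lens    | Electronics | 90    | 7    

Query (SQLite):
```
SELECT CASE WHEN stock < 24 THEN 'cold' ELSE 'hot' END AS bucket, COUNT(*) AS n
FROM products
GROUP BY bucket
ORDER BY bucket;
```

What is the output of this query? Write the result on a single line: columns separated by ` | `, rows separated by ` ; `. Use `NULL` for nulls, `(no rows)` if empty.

cold | 5 ; hot | 5

Bucket rows by stock < 24 → 'cold' else 'hot'; count each bucket.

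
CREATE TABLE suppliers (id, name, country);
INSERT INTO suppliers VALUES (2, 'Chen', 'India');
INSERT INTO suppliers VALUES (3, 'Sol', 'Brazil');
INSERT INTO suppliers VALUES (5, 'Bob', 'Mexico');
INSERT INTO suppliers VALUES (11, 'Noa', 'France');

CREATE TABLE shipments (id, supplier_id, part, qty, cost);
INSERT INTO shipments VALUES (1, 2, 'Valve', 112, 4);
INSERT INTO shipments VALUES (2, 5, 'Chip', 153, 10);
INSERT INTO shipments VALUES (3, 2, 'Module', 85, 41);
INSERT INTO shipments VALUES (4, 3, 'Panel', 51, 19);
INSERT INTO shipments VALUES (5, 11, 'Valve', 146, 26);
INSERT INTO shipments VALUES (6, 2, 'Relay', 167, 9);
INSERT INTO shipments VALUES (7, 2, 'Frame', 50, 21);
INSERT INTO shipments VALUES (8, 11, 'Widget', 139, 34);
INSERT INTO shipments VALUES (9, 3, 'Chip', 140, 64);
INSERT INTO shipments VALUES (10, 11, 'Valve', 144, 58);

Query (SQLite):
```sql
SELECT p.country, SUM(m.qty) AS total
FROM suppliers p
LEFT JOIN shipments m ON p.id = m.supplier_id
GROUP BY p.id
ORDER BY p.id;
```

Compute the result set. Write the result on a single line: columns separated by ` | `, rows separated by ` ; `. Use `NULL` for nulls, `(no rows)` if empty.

India | 414 ; Brazil | 191 ; Mexico | 153 ; France | 429

LEFT JOIN keeps every suppliers row; unmatched ones get NULL for shipments columns.
Group by suppliers.id and compute SUM(m.qty). SUM over an all-NULL group is NULL.
  2: ids {1, 3, 6, 7} → SUM(m.qty)=414
  3: ids {4, 9} → SUM(m.qty)=191
  5: ids {2} → SUM(m.qty)=153
  11: ids {5, 8, 10} → SUM(m.qty)=429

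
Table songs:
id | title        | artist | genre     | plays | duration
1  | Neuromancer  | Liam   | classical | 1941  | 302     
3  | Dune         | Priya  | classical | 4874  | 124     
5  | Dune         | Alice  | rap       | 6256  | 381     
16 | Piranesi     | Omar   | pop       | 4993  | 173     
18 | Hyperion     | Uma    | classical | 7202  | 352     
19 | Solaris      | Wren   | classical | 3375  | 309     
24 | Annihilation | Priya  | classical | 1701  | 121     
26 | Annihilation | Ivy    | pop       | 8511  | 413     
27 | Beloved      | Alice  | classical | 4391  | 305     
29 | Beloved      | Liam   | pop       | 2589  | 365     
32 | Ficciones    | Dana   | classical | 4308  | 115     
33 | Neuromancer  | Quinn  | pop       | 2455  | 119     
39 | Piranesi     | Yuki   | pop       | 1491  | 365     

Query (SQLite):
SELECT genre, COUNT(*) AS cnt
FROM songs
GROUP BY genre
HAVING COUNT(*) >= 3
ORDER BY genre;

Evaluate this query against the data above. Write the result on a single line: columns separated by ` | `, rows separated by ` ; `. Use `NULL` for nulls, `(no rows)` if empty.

classical | 7 ; pop | 5

Partition songs by genre; compute COUNT(*) within each group.
HAVING: keep groups with count ≥ 3.
  classical: ids {1, 3, 18, 19, 24, 27, 32} → COUNT(*)=7
  pop: ids {16, 26, 29, 33, 39} → COUNT(*)=5
  rap: ids {5} → COUNT(*)=1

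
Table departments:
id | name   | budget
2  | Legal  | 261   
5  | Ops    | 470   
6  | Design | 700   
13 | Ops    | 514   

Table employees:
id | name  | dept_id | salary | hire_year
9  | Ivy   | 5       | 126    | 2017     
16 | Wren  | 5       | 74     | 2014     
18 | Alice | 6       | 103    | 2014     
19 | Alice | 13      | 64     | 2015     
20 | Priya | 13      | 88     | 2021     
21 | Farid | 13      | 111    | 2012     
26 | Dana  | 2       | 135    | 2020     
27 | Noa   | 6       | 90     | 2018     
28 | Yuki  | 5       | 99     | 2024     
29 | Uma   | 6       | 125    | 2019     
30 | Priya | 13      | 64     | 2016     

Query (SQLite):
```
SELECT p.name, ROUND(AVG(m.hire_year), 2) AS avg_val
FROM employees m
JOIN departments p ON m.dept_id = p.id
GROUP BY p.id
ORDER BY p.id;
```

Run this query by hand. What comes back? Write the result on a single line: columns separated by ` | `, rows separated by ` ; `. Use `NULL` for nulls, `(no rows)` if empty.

Legal | 2020 ; Ops | 2018.33 ; Design | 2017 ; Ops | 2016

Join each employees row to its departments via dept_id.
Group joined rows by departments.id; compute ROUND(AVG(m.hire_year), 2) per group.
  2: ids {26} → ROUND(AVG(m.hire_year), 2)=2020
  5: ids {9, 16, 28} → ROUND(AVG(m.hire_year), 2)=2018.33
  6: ids {18, 27, 29} → ROUND(AVG(m.hire_year), 2)=2017
  13: ids {19, 20, 21, 30} → ROUND(AVG(m.hire_year), 2)=2016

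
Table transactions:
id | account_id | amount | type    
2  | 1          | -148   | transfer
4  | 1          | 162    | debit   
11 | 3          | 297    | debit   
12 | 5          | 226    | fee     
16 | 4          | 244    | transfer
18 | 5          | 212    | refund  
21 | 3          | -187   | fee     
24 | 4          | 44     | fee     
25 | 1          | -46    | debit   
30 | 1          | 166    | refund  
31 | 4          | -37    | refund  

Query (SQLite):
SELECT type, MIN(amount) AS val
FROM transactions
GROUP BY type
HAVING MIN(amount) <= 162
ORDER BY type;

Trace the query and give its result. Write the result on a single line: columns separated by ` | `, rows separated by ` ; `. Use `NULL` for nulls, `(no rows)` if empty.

Partition transactions by type; compute MIN(amount) within each group.
HAVING: keep groups where MIN(amount) <= 162.
  debit: ids {4, 11, 25} → MIN(amount)=-46
  fee: ids {12, 21, 24} → MIN(amount)=-187
  refund: ids {18, 30, 31} → MIN(amount)=-37
  transfer: ids {2, 16} → MIN(amount)=-148

debit | -46 ; fee | -187 ; refund | -37 ; transfer | -148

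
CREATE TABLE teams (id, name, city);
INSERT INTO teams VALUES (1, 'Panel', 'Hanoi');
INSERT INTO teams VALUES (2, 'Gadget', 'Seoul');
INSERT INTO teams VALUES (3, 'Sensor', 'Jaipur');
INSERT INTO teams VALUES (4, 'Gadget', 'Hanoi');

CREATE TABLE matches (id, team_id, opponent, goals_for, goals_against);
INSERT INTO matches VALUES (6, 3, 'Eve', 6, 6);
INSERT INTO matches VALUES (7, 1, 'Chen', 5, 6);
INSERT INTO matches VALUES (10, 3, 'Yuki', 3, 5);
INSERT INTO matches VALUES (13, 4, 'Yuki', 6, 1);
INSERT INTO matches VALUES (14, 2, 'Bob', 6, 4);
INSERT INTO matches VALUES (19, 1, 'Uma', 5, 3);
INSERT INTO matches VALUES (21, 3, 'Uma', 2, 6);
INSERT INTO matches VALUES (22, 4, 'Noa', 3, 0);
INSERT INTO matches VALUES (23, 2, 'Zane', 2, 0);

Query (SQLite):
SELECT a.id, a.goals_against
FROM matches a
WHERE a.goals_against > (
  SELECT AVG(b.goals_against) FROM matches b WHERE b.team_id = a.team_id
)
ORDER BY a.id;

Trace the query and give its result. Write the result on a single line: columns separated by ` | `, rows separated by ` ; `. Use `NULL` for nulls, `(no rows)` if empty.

6 | 6 ; 7 | 6 ; 13 | 1 ; 14 | 4 ; 21 | 6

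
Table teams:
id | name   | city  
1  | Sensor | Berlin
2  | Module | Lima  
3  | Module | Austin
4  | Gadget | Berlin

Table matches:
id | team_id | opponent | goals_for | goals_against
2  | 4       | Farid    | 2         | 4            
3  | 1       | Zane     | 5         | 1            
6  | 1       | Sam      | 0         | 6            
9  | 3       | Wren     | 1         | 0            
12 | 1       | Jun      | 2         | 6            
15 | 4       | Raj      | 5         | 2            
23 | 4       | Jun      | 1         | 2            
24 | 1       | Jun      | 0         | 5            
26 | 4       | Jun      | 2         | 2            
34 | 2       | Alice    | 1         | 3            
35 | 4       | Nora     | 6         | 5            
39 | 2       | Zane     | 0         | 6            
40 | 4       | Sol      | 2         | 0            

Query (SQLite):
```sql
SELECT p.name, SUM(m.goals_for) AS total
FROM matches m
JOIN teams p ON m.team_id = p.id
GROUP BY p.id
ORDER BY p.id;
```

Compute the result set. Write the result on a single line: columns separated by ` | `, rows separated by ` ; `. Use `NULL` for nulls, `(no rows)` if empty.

Sensor | 7 ; Module | 1 ; Module | 1 ; Gadget | 18

Join each matches row to its teams via team_id.
Group joined rows by teams.id; compute SUM(m.goals_for) per group.
  1: ids {3, 6, 12, 24} → SUM(m.goals_for)=7
  2: ids {34, 39} → SUM(m.goals_for)=1
  3: ids {9} → SUM(m.goals_for)=1
  4: ids {2, 15, 23, 26, 35, 40} → SUM(m.goals_for)=18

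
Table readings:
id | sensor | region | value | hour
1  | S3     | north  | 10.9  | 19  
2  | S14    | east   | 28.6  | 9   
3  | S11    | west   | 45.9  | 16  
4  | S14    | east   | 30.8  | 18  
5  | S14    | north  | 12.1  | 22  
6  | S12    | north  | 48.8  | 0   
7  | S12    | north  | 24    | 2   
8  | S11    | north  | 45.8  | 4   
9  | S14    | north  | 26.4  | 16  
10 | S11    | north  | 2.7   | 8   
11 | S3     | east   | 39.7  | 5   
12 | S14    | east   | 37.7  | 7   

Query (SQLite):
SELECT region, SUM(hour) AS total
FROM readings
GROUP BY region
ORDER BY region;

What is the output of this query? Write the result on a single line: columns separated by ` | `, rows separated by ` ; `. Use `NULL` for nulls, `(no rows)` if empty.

east | 39 ; north | 71 ; west | 16

Partition readings by region; compute SUM(hour) within each group.
  east: ids {2, 4, 11, 12} → SUM(hour)=39
  north: ids {1, 5, 6, 7, 8, 9, 10} → SUM(hour)=71
  west: ids {3} → SUM(hour)=16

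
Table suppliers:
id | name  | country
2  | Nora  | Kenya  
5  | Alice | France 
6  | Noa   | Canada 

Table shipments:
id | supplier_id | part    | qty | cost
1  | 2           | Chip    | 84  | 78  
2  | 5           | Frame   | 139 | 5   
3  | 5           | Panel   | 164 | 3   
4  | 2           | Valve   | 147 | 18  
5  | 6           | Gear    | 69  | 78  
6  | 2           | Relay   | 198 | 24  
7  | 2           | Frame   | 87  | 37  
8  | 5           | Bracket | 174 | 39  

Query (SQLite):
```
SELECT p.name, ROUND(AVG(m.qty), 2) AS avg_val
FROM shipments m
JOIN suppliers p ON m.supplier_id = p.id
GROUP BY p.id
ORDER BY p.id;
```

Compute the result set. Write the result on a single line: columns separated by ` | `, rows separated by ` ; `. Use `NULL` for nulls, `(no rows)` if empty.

Join each shipments row to its suppliers via supplier_id.
Group joined rows by suppliers.id; compute ROUND(AVG(m.qty), 2) per group.
  2: ids {1, 4, 6, 7} → ROUND(AVG(m.qty), 2)=129
  5: ids {2, 3, 8} → ROUND(AVG(m.qty), 2)=159
  6: ids {5} → ROUND(AVG(m.qty), 2)=69

Nora | 129 ; Alice | 159 ; Noa | 69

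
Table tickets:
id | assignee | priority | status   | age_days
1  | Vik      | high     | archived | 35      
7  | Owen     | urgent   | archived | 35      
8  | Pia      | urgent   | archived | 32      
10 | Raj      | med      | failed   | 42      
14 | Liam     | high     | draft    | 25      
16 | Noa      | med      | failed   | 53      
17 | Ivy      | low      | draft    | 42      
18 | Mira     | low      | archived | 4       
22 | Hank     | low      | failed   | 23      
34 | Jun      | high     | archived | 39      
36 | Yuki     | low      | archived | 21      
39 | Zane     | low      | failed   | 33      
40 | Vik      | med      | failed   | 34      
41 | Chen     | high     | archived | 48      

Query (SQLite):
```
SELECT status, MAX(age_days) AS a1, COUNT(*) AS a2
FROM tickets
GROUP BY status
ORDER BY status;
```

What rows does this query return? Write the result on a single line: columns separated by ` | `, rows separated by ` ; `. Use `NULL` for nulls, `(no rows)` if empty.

Group tickets by status.
Per group compute: MAX(age_days), COUNT(*).
  archived: ids {1, 7, 8, 18, 34, 36, 41} → MAX(age_days)=48, COUNT(*)=7
  draft: ids {14, 17} → MAX(age_days)=42, COUNT(*)=2
  failed: ids {10, 16, 22, 39, 40} → MAX(age_days)=53, COUNT(*)=5

archived | 48 | 7 ; draft | 42 | 2 ; failed | 53 | 5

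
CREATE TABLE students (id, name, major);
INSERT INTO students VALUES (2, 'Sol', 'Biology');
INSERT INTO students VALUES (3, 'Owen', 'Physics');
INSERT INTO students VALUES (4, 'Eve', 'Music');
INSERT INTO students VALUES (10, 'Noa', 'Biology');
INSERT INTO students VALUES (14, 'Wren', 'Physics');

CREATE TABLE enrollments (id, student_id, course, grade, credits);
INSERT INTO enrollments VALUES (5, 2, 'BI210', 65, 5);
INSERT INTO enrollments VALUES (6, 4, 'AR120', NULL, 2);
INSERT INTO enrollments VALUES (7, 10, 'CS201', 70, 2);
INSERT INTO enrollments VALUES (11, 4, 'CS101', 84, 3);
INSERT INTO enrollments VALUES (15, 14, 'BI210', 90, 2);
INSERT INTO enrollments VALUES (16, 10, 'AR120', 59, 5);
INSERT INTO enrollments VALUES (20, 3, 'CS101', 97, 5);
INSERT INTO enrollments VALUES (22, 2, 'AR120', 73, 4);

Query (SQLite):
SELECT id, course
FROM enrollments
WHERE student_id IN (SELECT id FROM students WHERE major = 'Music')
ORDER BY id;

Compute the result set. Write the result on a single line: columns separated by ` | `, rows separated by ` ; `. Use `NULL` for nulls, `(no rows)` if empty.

Inner query: students.id where major = 'Music'.
Outer: keep enrollments rows whose student_id is in that set.
Inner query → {4}

6 | AR120 ; 11 | CS101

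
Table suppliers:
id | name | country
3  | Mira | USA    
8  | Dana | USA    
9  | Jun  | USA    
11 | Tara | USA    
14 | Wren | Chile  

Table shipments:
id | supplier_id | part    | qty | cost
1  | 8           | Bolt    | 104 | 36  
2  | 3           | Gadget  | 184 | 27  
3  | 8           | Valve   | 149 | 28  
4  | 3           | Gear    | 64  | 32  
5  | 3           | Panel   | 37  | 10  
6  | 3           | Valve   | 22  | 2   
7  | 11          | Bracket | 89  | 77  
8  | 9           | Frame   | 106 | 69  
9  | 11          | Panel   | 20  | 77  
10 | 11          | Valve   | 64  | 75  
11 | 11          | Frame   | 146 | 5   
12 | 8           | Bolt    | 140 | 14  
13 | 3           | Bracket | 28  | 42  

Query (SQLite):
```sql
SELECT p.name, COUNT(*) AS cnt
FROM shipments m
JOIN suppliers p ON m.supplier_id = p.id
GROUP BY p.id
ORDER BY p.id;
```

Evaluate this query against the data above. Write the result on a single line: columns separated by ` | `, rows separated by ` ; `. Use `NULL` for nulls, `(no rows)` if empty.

Mira | 5 ; Dana | 3 ; Jun | 1 ; Tara | 4

Join each shipments row to its suppliers via supplier_id.
Group joined rows by suppliers.id; compute COUNT(*) per group.
  3: ids {2, 4, 5, 6, 13} → COUNT(*)=5
  8: ids {1, 3, 12} → COUNT(*)=3
  9: ids {8} → COUNT(*)=1
  11: ids {7, 9, 10, 11} → COUNT(*)=4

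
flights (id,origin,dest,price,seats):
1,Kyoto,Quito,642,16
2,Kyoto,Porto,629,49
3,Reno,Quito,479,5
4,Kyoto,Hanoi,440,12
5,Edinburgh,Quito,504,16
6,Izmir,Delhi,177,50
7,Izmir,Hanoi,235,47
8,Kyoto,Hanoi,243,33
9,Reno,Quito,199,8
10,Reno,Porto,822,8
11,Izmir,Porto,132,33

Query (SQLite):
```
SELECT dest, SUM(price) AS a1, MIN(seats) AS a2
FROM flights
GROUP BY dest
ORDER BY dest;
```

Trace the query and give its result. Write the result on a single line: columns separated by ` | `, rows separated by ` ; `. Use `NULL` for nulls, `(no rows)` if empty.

Group flights by dest.
Per group compute: SUM(price), MIN(seats).
  Delhi: ids {6} → SUM(price)=177, MIN(seats)=50
  Hanoi: ids {4, 7, 8} → SUM(price)=918, MIN(seats)=12
  Porto: ids {2, 10, 11} → SUM(price)=1583, MIN(seats)=8
  Quito: ids {1, 3, 5, 9} → SUM(price)=1824, MIN(seats)=5

Delhi | 177 | 50 ; Hanoi | 918 | 12 ; Porto | 1583 | 8 ; Quito | 1824 | 5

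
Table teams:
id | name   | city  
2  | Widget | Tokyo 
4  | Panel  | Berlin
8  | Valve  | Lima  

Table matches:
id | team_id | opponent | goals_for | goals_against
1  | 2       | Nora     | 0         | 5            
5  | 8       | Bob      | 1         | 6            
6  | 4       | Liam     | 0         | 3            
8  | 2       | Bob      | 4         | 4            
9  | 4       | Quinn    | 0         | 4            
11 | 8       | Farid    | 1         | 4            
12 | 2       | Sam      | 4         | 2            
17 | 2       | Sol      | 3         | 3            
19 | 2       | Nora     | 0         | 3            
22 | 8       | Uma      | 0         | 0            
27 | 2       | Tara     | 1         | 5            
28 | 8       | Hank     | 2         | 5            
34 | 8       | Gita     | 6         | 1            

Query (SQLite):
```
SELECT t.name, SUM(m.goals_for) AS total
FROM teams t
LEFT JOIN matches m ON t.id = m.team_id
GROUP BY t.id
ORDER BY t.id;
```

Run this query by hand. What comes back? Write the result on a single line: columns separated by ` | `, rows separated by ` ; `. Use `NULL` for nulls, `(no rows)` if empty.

LEFT JOIN keeps every teams row; unmatched ones get NULL for matches columns.
Group by teams.id and compute SUM(m.goals_for). SUM over an all-NULL group is NULL.
  2: ids {1, 8, 12, 17, 19, 27} → SUM(m.goals_for)=12
  4: ids {6, 9} → SUM(m.goals_for)=0
  8: ids {5, 11, 22, 28, 34} → SUM(m.goals_for)=10

Widget | 12 ; Panel | 0 ; Valve | 10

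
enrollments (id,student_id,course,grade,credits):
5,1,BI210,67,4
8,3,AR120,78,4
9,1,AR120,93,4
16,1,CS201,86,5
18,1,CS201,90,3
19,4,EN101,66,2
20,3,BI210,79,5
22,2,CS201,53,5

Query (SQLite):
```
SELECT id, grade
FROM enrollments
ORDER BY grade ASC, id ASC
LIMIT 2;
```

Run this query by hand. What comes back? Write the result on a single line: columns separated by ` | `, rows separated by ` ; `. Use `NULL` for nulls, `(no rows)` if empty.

22 | 53 ; 19 | 66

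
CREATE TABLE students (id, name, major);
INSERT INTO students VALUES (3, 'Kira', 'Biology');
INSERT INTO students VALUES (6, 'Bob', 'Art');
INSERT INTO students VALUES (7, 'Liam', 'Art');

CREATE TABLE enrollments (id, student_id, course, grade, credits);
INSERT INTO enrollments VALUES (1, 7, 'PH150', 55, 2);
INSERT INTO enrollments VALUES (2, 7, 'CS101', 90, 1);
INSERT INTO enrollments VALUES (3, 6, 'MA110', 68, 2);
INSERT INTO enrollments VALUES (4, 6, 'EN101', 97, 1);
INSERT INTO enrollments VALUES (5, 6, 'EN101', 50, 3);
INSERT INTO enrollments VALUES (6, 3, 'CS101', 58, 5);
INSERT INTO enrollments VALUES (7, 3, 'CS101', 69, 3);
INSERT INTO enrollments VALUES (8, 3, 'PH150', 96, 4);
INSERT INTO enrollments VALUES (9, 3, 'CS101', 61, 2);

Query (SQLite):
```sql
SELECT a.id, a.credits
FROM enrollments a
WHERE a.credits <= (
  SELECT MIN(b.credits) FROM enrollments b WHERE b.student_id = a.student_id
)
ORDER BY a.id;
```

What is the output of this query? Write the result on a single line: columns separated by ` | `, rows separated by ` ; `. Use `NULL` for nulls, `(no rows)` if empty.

2 | 1 ; 4 | 1 ; 9 | 2

For each enrollments row a, compute MIN(credits) over rows sharing a.student_id.
Keep row a if a.credits <= that per-group MIN.
  student_id=3: MIN(credits) = 2
  student_id=6: MIN(credits) = 1
  student_id=7: MIN(credits) = 1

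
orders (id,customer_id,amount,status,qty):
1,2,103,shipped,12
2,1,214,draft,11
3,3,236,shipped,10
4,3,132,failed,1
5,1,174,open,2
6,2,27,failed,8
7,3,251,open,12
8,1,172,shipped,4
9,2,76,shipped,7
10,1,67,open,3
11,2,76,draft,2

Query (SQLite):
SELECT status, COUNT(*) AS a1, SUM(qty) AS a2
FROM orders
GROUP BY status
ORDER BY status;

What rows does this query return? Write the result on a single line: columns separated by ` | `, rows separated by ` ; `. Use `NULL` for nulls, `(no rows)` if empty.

Group orders by status.
Per group compute: COUNT(*), SUM(qty).
  draft: ids {2, 11} → COUNT(*)=2, SUM(qty)=13
  failed: ids {4, 6} → COUNT(*)=2, SUM(qty)=9
  open: ids {5, 7, 10} → COUNT(*)=3, SUM(qty)=17
  shipped: ids {1, 3, 8, 9} → COUNT(*)=4, SUM(qty)=33

draft | 2 | 13 ; failed | 2 | 9 ; open | 3 | 17 ; shipped | 4 | 33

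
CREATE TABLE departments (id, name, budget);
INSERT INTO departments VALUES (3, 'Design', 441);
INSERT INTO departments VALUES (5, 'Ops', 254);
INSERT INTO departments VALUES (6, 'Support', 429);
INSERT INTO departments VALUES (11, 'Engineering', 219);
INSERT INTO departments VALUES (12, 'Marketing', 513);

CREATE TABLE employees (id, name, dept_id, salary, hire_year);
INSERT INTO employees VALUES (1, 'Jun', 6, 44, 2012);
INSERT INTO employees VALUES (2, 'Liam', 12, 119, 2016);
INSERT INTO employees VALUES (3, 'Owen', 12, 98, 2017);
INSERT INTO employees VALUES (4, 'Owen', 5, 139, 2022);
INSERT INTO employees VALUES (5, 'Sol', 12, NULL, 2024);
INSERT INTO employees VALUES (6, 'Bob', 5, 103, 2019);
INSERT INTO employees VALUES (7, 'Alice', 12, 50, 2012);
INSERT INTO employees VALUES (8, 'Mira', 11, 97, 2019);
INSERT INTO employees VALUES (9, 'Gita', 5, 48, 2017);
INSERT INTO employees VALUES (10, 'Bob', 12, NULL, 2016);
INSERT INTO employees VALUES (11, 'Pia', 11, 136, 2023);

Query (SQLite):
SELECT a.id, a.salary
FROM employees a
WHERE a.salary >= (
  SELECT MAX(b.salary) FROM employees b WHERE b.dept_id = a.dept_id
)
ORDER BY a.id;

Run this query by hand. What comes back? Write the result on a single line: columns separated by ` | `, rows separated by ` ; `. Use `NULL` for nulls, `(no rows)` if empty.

For each employees row a, compute MAX(salary) over rows sharing a.dept_id.
Keep row a if a.salary >= that per-group MAX.
  dept_id=5: MAX(salary) = 139
  dept_id=6: MAX(salary) = 44
  dept_id=11: MAX(salary) = 136
  dept_id=12: MAX(salary) = 119

1 | 44 ; 2 | 119 ; 4 | 139 ; 11 | 136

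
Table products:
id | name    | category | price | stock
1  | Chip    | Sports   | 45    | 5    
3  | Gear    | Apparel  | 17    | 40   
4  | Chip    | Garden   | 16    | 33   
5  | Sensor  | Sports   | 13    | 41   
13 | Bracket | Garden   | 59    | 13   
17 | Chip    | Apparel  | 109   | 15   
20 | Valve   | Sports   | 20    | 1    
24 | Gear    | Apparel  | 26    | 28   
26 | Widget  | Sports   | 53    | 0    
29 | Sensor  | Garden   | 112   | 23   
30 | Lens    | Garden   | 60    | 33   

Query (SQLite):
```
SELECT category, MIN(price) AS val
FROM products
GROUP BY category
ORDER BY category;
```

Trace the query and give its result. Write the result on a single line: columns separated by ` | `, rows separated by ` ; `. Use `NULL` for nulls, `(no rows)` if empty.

Partition products by category; compute MIN(price) within each group.
  Apparel: ids {3, 17, 24} → MIN(price)=17
  Garden: ids {4, 13, 29, 30} → MIN(price)=16
  Sports: ids {1, 5, 20, 26} → MIN(price)=13

Apparel | 17 ; Garden | 16 ; Sports | 13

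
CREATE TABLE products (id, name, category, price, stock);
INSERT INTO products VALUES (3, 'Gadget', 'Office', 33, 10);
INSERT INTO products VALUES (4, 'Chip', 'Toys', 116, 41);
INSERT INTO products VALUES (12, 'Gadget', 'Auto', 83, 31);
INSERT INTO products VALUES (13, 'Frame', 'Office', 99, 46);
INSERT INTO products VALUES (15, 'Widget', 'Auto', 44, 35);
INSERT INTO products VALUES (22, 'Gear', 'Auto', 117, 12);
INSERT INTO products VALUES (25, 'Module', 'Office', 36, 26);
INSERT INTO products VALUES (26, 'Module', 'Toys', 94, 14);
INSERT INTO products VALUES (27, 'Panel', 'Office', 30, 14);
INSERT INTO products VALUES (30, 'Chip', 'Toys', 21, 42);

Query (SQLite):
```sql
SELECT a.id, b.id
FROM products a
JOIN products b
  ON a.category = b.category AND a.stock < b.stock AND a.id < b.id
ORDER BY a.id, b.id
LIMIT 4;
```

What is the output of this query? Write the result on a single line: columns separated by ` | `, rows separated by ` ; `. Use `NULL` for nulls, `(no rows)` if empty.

3 | 13 ; 3 | 25 ; 3 | 27 ; 4 | 30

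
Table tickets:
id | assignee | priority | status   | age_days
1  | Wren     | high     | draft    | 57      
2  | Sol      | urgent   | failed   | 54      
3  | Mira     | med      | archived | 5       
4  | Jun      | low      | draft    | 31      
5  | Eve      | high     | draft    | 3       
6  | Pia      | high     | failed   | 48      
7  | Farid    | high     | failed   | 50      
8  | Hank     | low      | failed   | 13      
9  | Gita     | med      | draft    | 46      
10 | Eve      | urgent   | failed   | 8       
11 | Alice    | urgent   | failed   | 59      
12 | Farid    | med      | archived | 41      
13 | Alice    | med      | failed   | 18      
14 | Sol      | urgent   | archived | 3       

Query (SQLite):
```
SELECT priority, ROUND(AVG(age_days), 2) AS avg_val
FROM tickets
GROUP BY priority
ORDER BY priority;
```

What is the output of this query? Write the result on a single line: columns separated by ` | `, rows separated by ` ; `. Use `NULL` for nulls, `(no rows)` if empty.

high | 39.5 ; low | 22 ; med | 27.5 ; urgent | 31

Partition tickets by priority; compute ROUND(AVG(age_days), 2) within each group.
  high: ids {1, 5, 6, 7} → ROUND(AVG(age_days), 2)=39.5
  low: ids {4, 8} → ROUND(AVG(age_days), 2)=22
  med: ids {3, 9, 12, 13} → ROUND(AVG(age_days), 2)=27.5
  urgent: ids {2, 10, 11, 14} → ROUND(AVG(age_days), 2)=31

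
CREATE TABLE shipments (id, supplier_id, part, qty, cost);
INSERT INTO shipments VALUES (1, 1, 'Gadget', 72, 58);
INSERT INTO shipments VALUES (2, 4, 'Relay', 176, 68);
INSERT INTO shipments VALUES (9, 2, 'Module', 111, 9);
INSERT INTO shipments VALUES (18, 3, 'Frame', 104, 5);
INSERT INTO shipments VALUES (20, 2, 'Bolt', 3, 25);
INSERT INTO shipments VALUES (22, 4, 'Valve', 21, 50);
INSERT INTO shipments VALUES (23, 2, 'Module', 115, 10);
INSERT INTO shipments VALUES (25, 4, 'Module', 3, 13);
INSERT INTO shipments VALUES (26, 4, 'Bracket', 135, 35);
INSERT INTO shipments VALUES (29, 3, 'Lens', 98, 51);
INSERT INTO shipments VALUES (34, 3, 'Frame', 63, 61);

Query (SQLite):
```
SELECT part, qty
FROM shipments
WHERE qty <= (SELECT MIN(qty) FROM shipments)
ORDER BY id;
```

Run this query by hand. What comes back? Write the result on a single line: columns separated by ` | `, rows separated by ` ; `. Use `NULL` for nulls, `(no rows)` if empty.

Bolt | 3 ; Module | 3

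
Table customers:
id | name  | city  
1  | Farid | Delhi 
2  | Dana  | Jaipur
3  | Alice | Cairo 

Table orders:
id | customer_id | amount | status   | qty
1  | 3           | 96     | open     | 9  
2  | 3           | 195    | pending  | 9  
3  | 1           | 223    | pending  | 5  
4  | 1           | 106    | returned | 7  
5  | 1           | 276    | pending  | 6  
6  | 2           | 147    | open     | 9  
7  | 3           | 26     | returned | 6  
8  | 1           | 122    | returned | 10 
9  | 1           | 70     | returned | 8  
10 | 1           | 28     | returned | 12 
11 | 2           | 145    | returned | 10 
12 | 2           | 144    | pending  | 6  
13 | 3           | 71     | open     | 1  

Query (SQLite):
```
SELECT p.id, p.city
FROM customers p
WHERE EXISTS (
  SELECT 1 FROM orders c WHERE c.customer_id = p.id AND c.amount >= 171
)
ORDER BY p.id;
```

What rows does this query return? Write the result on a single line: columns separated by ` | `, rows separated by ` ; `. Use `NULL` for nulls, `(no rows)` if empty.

1 | Delhi ; 3 | Cairo

For each customers row, check whether any orders with matching customer_id has amount >= 171.
Keep rows where that is true.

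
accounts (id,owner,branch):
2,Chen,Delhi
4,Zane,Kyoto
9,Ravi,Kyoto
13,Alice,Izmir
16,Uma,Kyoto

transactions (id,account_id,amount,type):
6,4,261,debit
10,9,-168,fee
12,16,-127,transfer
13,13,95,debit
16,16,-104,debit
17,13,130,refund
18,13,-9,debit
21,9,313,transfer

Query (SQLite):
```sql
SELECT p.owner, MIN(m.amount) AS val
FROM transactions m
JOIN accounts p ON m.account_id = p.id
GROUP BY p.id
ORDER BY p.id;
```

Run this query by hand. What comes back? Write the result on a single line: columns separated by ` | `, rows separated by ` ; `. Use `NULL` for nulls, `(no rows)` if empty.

Zane | 261 ; Ravi | -168 ; Alice | -9 ; Uma | -127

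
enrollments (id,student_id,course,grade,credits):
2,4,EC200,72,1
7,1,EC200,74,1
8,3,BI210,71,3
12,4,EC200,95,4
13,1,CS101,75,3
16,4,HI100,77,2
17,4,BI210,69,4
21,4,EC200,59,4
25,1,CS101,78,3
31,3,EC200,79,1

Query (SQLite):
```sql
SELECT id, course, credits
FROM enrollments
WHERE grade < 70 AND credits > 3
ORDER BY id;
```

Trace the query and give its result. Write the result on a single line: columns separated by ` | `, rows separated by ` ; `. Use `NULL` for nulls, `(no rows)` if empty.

grade < 70: ids {17, 21}
credits > 3: ids {12, 17, 21}
Combine with AND.

17 | BI210 | 4 ; 21 | EC200 | 4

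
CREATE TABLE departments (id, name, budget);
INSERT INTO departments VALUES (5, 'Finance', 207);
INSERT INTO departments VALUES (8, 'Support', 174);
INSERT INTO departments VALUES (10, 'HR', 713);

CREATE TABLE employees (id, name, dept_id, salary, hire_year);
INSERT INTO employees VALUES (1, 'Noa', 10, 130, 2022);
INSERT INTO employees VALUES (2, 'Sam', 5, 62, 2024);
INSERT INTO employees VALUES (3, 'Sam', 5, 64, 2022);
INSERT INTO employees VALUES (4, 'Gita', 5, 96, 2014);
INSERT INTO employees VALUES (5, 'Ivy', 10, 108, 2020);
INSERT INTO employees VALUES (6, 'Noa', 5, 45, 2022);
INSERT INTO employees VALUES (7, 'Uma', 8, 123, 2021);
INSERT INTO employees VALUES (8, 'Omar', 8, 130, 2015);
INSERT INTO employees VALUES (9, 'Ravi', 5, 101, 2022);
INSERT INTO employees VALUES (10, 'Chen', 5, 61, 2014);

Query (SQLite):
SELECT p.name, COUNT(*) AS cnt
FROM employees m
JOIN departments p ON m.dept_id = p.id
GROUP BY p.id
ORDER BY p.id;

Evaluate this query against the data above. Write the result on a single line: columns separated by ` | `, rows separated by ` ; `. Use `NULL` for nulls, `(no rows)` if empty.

Join each employees row to its departments via dept_id.
Group joined rows by departments.id; compute COUNT(*) per group.
  5: ids {2, 3, 4, 6, 9, 10} → COUNT(*)=6
  8: ids {7, 8} → COUNT(*)=2
  10: ids {1, 5} → COUNT(*)=2

Finance | 6 ; Support | 2 ; HR | 2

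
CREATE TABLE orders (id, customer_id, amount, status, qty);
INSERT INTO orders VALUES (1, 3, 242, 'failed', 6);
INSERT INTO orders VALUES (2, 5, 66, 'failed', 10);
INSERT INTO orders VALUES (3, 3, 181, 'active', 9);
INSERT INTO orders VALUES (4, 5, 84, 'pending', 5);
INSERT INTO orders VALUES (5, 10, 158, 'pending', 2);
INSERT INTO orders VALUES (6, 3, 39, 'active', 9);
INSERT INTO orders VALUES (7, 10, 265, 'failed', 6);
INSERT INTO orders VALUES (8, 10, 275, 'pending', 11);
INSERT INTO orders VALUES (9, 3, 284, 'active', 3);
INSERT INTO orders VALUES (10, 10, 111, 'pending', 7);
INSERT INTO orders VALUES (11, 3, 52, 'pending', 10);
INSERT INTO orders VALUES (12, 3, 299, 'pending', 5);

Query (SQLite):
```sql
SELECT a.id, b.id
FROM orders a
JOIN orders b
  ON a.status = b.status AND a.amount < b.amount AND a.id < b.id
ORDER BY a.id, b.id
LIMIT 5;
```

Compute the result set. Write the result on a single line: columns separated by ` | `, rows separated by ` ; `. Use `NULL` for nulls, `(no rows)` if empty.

Pairs (a,b) with same status, a.amount < b.amount, a.id < b.id.
status groups: active:{3,6,9} failed:{1,2,7} pending:{4,5,8,10,11,12}
Ordered by (a.id, b.id); first 5.

1 | 7 ; 2 | 7 ; 3 | 9 ; 4 | 5 ; 4 | 8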